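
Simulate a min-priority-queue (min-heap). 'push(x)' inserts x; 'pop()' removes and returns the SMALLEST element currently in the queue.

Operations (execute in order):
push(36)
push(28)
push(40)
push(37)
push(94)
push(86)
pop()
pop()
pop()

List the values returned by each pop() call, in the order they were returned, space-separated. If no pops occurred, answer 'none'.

push(36): heap contents = [36]
push(28): heap contents = [28, 36]
push(40): heap contents = [28, 36, 40]
push(37): heap contents = [28, 36, 37, 40]
push(94): heap contents = [28, 36, 37, 40, 94]
push(86): heap contents = [28, 36, 37, 40, 86, 94]
pop() → 28: heap contents = [36, 37, 40, 86, 94]
pop() → 36: heap contents = [37, 40, 86, 94]
pop() → 37: heap contents = [40, 86, 94]

Answer: 28 36 37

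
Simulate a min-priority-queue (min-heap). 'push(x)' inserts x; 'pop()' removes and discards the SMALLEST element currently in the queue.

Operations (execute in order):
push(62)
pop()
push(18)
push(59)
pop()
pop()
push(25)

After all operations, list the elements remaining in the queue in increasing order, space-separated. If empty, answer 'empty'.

push(62): heap contents = [62]
pop() → 62: heap contents = []
push(18): heap contents = [18]
push(59): heap contents = [18, 59]
pop() → 18: heap contents = [59]
pop() → 59: heap contents = []
push(25): heap contents = [25]

Answer: 25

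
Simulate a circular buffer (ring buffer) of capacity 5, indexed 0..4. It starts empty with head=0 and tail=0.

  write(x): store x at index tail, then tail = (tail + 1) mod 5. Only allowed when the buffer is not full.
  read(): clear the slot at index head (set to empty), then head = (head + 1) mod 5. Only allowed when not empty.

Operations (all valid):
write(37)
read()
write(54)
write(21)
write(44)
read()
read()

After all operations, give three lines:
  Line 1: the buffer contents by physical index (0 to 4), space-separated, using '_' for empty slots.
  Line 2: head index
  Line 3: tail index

Answer: _ _ _ 44 _
3
4

Derivation:
write(37): buf=[37 _ _ _ _], head=0, tail=1, size=1
read(): buf=[_ _ _ _ _], head=1, tail=1, size=0
write(54): buf=[_ 54 _ _ _], head=1, tail=2, size=1
write(21): buf=[_ 54 21 _ _], head=1, tail=3, size=2
write(44): buf=[_ 54 21 44 _], head=1, tail=4, size=3
read(): buf=[_ _ 21 44 _], head=2, tail=4, size=2
read(): buf=[_ _ _ 44 _], head=3, tail=4, size=1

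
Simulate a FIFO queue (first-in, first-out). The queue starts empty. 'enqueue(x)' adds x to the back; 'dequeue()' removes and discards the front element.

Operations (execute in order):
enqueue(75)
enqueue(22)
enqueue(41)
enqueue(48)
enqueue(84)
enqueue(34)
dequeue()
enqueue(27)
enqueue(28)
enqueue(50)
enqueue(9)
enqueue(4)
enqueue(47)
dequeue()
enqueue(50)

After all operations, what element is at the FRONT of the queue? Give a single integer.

enqueue(75): queue = [75]
enqueue(22): queue = [75, 22]
enqueue(41): queue = [75, 22, 41]
enqueue(48): queue = [75, 22, 41, 48]
enqueue(84): queue = [75, 22, 41, 48, 84]
enqueue(34): queue = [75, 22, 41, 48, 84, 34]
dequeue(): queue = [22, 41, 48, 84, 34]
enqueue(27): queue = [22, 41, 48, 84, 34, 27]
enqueue(28): queue = [22, 41, 48, 84, 34, 27, 28]
enqueue(50): queue = [22, 41, 48, 84, 34, 27, 28, 50]
enqueue(9): queue = [22, 41, 48, 84, 34, 27, 28, 50, 9]
enqueue(4): queue = [22, 41, 48, 84, 34, 27, 28, 50, 9, 4]
enqueue(47): queue = [22, 41, 48, 84, 34, 27, 28, 50, 9, 4, 47]
dequeue(): queue = [41, 48, 84, 34, 27, 28, 50, 9, 4, 47]
enqueue(50): queue = [41, 48, 84, 34, 27, 28, 50, 9, 4, 47, 50]

Answer: 41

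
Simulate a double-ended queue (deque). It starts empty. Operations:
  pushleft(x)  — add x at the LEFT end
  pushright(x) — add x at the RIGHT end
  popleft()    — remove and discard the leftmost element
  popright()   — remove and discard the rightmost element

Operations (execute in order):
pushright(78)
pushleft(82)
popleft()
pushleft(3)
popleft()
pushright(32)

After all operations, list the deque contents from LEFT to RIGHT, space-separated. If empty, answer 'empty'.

pushright(78): [78]
pushleft(82): [82, 78]
popleft(): [78]
pushleft(3): [3, 78]
popleft(): [78]
pushright(32): [78, 32]

Answer: 78 32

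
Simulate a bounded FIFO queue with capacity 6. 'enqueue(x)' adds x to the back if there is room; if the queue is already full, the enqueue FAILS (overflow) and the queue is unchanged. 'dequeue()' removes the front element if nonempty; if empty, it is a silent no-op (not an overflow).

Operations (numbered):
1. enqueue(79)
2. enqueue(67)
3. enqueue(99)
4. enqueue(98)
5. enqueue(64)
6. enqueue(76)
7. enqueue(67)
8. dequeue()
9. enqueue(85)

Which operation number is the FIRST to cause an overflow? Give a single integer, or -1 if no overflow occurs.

Answer: 7

Derivation:
1. enqueue(79): size=1
2. enqueue(67): size=2
3. enqueue(99): size=3
4. enqueue(98): size=4
5. enqueue(64): size=5
6. enqueue(76): size=6
7. enqueue(67): size=6=cap → OVERFLOW (fail)
8. dequeue(): size=5
9. enqueue(85): size=6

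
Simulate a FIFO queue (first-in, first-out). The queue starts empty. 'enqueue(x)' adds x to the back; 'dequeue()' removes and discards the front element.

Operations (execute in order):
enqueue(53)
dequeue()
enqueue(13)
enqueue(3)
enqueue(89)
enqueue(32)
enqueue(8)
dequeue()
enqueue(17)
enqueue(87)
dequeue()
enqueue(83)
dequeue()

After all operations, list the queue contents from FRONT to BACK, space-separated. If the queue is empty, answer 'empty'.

enqueue(53): [53]
dequeue(): []
enqueue(13): [13]
enqueue(3): [13, 3]
enqueue(89): [13, 3, 89]
enqueue(32): [13, 3, 89, 32]
enqueue(8): [13, 3, 89, 32, 8]
dequeue(): [3, 89, 32, 8]
enqueue(17): [3, 89, 32, 8, 17]
enqueue(87): [3, 89, 32, 8, 17, 87]
dequeue(): [89, 32, 8, 17, 87]
enqueue(83): [89, 32, 8, 17, 87, 83]
dequeue(): [32, 8, 17, 87, 83]

Answer: 32 8 17 87 83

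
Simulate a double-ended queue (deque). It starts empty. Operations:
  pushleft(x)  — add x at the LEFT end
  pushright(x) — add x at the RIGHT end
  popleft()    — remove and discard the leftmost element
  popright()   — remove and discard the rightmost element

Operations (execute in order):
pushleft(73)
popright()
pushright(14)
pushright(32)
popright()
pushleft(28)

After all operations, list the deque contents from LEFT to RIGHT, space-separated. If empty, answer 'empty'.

pushleft(73): [73]
popright(): []
pushright(14): [14]
pushright(32): [14, 32]
popright(): [14]
pushleft(28): [28, 14]

Answer: 28 14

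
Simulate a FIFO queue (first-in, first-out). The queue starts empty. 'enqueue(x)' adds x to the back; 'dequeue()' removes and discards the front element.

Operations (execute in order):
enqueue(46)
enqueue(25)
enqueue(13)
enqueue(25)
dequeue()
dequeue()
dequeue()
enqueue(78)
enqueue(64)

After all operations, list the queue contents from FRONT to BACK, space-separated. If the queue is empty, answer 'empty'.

Answer: 25 78 64

Derivation:
enqueue(46): [46]
enqueue(25): [46, 25]
enqueue(13): [46, 25, 13]
enqueue(25): [46, 25, 13, 25]
dequeue(): [25, 13, 25]
dequeue(): [13, 25]
dequeue(): [25]
enqueue(78): [25, 78]
enqueue(64): [25, 78, 64]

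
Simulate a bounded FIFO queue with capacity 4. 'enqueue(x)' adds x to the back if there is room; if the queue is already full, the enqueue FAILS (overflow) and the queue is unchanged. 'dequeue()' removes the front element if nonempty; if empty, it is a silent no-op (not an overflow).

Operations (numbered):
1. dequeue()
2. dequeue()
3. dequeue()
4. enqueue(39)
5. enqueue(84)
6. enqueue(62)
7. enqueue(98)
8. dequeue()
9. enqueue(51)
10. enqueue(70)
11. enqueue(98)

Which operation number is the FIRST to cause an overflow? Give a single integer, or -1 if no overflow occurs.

Answer: 10

Derivation:
1. dequeue(): empty, no-op, size=0
2. dequeue(): empty, no-op, size=0
3. dequeue(): empty, no-op, size=0
4. enqueue(39): size=1
5. enqueue(84): size=2
6. enqueue(62): size=3
7. enqueue(98): size=4
8. dequeue(): size=3
9. enqueue(51): size=4
10. enqueue(70): size=4=cap → OVERFLOW (fail)
11. enqueue(98): size=4=cap → OVERFLOW (fail)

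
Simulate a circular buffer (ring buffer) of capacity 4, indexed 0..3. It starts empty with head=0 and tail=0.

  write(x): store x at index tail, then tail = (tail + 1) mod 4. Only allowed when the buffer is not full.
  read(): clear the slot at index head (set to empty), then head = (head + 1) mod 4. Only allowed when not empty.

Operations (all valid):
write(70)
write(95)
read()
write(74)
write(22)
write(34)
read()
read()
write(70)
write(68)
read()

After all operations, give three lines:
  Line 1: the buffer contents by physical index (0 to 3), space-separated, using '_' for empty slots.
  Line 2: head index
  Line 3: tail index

write(70): buf=[70 _ _ _], head=0, tail=1, size=1
write(95): buf=[70 95 _ _], head=0, tail=2, size=2
read(): buf=[_ 95 _ _], head=1, tail=2, size=1
write(74): buf=[_ 95 74 _], head=1, tail=3, size=2
write(22): buf=[_ 95 74 22], head=1, tail=0, size=3
write(34): buf=[34 95 74 22], head=1, tail=1, size=4
read(): buf=[34 _ 74 22], head=2, tail=1, size=3
read(): buf=[34 _ _ 22], head=3, tail=1, size=2
write(70): buf=[34 70 _ 22], head=3, tail=2, size=3
write(68): buf=[34 70 68 22], head=3, tail=3, size=4
read(): buf=[34 70 68 _], head=0, tail=3, size=3

Answer: 34 70 68 _
0
3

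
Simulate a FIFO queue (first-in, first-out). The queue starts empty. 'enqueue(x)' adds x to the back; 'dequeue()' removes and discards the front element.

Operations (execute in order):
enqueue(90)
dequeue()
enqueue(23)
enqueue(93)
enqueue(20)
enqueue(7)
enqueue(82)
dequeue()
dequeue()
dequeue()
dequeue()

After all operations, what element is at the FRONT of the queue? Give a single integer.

enqueue(90): queue = [90]
dequeue(): queue = []
enqueue(23): queue = [23]
enqueue(93): queue = [23, 93]
enqueue(20): queue = [23, 93, 20]
enqueue(7): queue = [23, 93, 20, 7]
enqueue(82): queue = [23, 93, 20, 7, 82]
dequeue(): queue = [93, 20, 7, 82]
dequeue(): queue = [20, 7, 82]
dequeue(): queue = [7, 82]
dequeue(): queue = [82]

Answer: 82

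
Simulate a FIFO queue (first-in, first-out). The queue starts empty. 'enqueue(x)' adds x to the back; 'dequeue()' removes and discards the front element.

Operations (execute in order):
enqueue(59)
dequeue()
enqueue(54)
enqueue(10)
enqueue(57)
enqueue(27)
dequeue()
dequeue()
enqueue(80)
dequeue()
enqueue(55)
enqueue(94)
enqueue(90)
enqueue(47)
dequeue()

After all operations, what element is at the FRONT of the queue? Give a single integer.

enqueue(59): queue = [59]
dequeue(): queue = []
enqueue(54): queue = [54]
enqueue(10): queue = [54, 10]
enqueue(57): queue = [54, 10, 57]
enqueue(27): queue = [54, 10, 57, 27]
dequeue(): queue = [10, 57, 27]
dequeue(): queue = [57, 27]
enqueue(80): queue = [57, 27, 80]
dequeue(): queue = [27, 80]
enqueue(55): queue = [27, 80, 55]
enqueue(94): queue = [27, 80, 55, 94]
enqueue(90): queue = [27, 80, 55, 94, 90]
enqueue(47): queue = [27, 80, 55, 94, 90, 47]
dequeue(): queue = [80, 55, 94, 90, 47]

Answer: 80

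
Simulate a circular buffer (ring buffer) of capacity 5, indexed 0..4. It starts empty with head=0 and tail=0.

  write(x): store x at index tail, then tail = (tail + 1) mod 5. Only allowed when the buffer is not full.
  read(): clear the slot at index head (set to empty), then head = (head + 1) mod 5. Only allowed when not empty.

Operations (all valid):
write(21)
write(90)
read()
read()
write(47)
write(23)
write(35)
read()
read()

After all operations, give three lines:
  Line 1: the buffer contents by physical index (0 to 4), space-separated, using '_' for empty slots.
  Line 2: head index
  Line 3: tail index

write(21): buf=[21 _ _ _ _], head=0, tail=1, size=1
write(90): buf=[21 90 _ _ _], head=0, tail=2, size=2
read(): buf=[_ 90 _ _ _], head=1, tail=2, size=1
read(): buf=[_ _ _ _ _], head=2, tail=2, size=0
write(47): buf=[_ _ 47 _ _], head=2, tail=3, size=1
write(23): buf=[_ _ 47 23 _], head=2, tail=4, size=2
write(35): buf=[_ _ 47 23 35], head=2, tail=0, size=3
read(): buf=[_ _ _ 23 35], head=3, tail=0, size=2
read(): buf=[_ _ _ _ 35], head=4, tail=0, size=1

Answer: _ _ _ _ 35
4
0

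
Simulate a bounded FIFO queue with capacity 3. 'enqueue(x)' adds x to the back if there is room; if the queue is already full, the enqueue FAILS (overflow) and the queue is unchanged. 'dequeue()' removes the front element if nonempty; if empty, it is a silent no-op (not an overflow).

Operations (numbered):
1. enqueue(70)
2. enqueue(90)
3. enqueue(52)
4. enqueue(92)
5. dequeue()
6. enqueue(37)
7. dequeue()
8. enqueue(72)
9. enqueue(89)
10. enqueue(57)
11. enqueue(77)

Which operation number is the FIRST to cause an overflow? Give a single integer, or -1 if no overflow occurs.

1. enqueue(70): size=1
2. enqueue(90): size=2
3. enqueue(52): size=3
4. enqueue(92): size=3=cap → OVERFLOW (fail)
5. dequeue(): size=2
6. enqueue(37): size=3
7. dequeue(): size=2
8. enqueue(72): size=3
9. enqueue(89): size=3=cap → OVERFLOW (fail)
10. enqueue(57): size=3=cap → OVERFLOW (fail)
11. enqueue(77): size=3=cap → OVERFLOW (fail)

Answer: 4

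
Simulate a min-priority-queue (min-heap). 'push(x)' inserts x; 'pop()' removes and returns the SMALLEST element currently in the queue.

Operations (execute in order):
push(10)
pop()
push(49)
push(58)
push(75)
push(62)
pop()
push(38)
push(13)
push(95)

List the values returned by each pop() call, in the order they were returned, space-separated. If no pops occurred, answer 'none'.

push(10): heap contents = [10]
pop() → 10: heap contents = []
push(49): heap contents = [49]
push(58): heap contents = [49, 58]
push(75): heap contents = [49, 58, 75]
push(62): heap contents = [49, 58, 62, 75]
pop() → 49: heap contents = [58, 62, 75]
push(38): heap contents = [38, 58, 62, 75]
push(13): heap contents = [13, 38, 58, 62, 75]
push(95): heap contents = [13, 38, 58, 62, 75, 95]

Answer: 10 49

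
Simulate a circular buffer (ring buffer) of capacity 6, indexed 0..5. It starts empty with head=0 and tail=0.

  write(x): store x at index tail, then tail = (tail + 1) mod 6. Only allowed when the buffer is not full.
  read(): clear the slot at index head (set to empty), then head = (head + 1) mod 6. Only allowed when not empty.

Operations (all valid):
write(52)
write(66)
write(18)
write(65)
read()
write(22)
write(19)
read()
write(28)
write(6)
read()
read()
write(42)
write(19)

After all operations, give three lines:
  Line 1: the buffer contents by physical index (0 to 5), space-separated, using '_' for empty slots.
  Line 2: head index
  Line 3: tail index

write(52): buf=[52 _ _ _ _ _], head=0, tail=1, size=1
write(66): buf=[52 66 _ _ _ _], head=0, tail=2, size=2
write(18): buf=[52 66 18 _ _ _], head=0, tail=3, size=3
write(65): buf=[52 66 18 65 _ _], head=0, tail=4, size=4
read(): buf=[_ 66 18 65 _ _], head=1, tail=4, size=3
write(22): buf=[_ 66 18 65 22 _], head=1, tail=5, size=4
write(19): buf=[_ 66 18 65 22 19], head=1, tail=0, size=5
read(): buf=[_ _ 18 65 22 19], head=2, tail=0, size=4
write(28): buf=[28 _ 18 65 22 19], head=2, tail=1, size=5
write(6): buf=[28 6 18 65 22 19], head=2, tail=2, size=6
read(): buf=[28 6 _ 65 22 19], head=3, tail=2, size=5
read(): buf=[28 6 _ _ 22 19], head=4, tail=2, size=4
write(42): buf=[28 6 42 _ 22 19], head=4, tail=3, size=5
write(19): buf=[28 6 42 19 22 19], head=4, tail=4, size=6

Answer: 28 6 42 19 22 19
4
4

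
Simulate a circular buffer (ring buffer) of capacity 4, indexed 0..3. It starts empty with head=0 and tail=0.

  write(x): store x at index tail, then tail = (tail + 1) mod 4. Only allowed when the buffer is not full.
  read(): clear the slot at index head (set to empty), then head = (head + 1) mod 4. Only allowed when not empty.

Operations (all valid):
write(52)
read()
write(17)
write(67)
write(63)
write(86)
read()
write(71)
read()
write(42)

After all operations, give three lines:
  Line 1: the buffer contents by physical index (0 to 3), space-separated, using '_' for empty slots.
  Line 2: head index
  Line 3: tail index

Answer: 86 71 42 63
3
3

Derivation:
write(52): buf=[52 _ _ _], head=0, tail=1, size=1
read(): buf=[_ _ _ _], head=1, tail=1, size=0
write(17): buf=[_ 17 _ _], head=1, tail=2, size=1
write(67): buf=[_ 17 67 _], head=1, tail=3, size=2
write(63): buf=[_ 17 67 63], head=1, tail=0, size=3
write(86): buf=[86 17 67 63], head=1, tail=1, size=4
read(): buf=[86 _ 67 63], head=2, tail=1, size=3
write(71): buf=[86 71 67 63], head=2, tail=2, size=4
read(): buf=[86 71 _ 63], head=3, tail=2, size=3
write(42): buf=[86 71 42 63], head=3, tail=3, size=4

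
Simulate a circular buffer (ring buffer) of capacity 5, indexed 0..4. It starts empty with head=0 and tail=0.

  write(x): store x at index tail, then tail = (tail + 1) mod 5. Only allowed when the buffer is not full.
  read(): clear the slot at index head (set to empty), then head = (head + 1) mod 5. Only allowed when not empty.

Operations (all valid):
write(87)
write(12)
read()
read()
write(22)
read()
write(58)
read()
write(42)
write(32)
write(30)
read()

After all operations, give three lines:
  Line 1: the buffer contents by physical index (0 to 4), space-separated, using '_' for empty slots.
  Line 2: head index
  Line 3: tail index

write(87): buf=[87 _ _ _ _], head=0, tail=1, size=1
write(12): buf=[87 12 _ _ _], head=0, tail=2, size=2
read(): buf=[_ 12 _ _ _], head=1, tail=2, size=1
read(): buf=[_ _ _ _ _], head=2, tail=2, size=0
write(22): buf=[_ _ 22 _ _], head=2, tail=3, size=1
read(): buf=[_ _ _ _ _], head=3, tail=3, size=0
write(58): buf=[_ _ _ 58 _], head=3, tail=4, size=1
read(): buf=[_ _ _ _ _], head=4, tail=4, size=0
write(42): buf=[_ _ _ _ 42], head=4, tail=0, size=1
write(32): buf=[32 _ _ _ 42], head=4, tail=1, size=2
write(30): buf=[32 30 _ _ 42], head=4, tail=2, size=3
read(): buf=[32 30 _ _ _], head=0, tail=2, size=2

Answer: 32 30 _ _ _
0
2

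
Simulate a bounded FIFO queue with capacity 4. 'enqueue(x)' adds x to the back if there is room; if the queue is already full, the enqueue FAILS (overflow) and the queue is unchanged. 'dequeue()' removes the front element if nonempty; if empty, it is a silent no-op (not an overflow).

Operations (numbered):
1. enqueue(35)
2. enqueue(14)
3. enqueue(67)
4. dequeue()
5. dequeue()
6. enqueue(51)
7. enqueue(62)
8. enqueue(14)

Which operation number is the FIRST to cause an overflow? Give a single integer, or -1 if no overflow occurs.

Answer: -1

Derivation:
1. enqueue(35): size=1
2. enqueue(14): size=2
3. enqueue(67): size=3
4. dequeue(): size=2
5. dequeue(): size=1
6. enqueue(51): size=2
7. enqueue(62): size=3
8. enqueue(14): size=4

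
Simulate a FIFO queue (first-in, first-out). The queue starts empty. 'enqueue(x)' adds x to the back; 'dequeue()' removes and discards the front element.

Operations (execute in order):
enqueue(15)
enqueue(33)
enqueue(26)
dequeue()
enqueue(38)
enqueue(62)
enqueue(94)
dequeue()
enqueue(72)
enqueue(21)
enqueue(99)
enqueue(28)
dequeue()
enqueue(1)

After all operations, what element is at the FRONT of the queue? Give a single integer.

Answer: 38

Derivation:
enqueue(15): queue = [15]
enqueue(33): queue = [15, 33]
enqueue(26): queue = [15, 33, 26]
dequeue(): queue = [33, 26]
enqueue(38): queue = [33, 26, 38]
enqueue(62): queue = [33, 26, 38, 62]
enqueue(94): queue = [33, 26, 38, 62, 94]
dequeue(): queue = [26, 38, 62, 94]
enqueue(72): queue = [26, 38, 62, 94, 72]
enqueue(21): queue = [26, 38, 62, 94, 72, 21]
enqueue(99): queue = [26, 38, 62, 94, 72, 21, 99]
enqueue(28): queue = [26, 38, 62, 94, 72, 21, 99, 28]
dequeue(): queue = [38, 62, 94, 72, 21, 99, 28]
enqueue(1): queue = [38, 62, 94, 72, 21, 99, 28, 1]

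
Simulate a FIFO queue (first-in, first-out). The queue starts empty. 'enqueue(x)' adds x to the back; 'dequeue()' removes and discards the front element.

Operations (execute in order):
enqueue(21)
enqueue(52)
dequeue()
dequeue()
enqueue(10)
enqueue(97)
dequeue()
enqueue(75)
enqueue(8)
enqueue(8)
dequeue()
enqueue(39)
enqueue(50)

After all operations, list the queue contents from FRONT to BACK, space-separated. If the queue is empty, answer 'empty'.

Answer: 75 8 8 39 50

Derivation:
enqueue(21): [21]
enqueue(52): [21, 52]
dequeue(): [52]
dequeue(): []
enqueue(10): [10]
enqueue(97): [10, 97]
dequeue(): [97]
enqueue(75): [97, 75]
enqueue(8): [97, 75, 8]
enqueue(8): [97, 75, 8, 8]
dequeue(): [75, 8, 8]
enqueue(39): [75, 8, 8, 39]
enqueue(50): [75, 8, 8, 39, 50]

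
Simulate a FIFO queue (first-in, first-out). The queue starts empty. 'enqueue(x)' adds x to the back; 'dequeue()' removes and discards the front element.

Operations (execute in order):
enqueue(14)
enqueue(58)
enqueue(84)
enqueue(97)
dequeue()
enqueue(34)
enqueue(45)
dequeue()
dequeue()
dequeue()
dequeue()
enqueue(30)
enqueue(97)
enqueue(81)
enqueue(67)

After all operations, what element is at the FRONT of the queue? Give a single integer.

Answer: 45

Derivation:
enqueue(14): queue = [14]
enqueue(58): queue = [14, 58]
enqueue(84): queue = [14, 58, 84]
enqueue(97): queue = [14, 58, 84, 97]
dequeue(): queue = [58, 84, 97]
enqueue(34): queue = [58, 84, 97, 34]
enqueue(45): queue = [58, 84, 97, 34, 45]
dequeue(): queue = [84, 97, 34, 45]
dequeue(): queue = [97, 34, 45]
dequeue(): queue = [34, 45]
dequeue(): queue = [45]
enqueue(30): queue = [45, 30]
enqueue(97): queue = [45, 30, 97]
enqueue(81): queue = [45, 30, 97, 81]
enqueue(67): queue = [45, 30, 97, 81, 67]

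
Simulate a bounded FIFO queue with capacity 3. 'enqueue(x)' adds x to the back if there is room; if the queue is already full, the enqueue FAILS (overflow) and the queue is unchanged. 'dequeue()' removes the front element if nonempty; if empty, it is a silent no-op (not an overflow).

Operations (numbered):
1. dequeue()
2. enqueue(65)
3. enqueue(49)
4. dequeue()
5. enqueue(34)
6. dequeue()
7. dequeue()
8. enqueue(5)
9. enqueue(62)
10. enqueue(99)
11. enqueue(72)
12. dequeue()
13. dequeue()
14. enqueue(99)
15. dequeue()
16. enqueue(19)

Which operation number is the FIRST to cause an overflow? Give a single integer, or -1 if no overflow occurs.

Answer: 11

Derivation:
1. dequeue(): empty, no-op, size=0
2. enqueue(65): size=1
3. enqueue(49): size=2
4. dequeue(): size=1
5. enqueue(34): size=2
6. dequeue(): size=1
7. dequeue(): size=0
8. enqueue(5): size=1
9. enqueue(62): size=2
10. enqueue(99): size=3
11. enqueue(72): size=3=cap → OVERFLOW (fail)
12. dequeue(): size=2
13. dequeue(): size=1
14. enqueue(99): size=2
15. dequeue(): size=1
16. enqueue(19): size=2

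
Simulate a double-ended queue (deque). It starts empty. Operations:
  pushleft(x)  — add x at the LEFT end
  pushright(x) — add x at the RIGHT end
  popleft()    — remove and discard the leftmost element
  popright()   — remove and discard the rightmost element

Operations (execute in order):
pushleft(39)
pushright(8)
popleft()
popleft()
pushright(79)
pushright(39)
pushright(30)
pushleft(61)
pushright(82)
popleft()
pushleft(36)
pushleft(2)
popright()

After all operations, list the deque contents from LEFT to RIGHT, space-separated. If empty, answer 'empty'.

pushleft(39): [39]
pushright(8): [39, 8]
popleft(): [8]
popleft(): []
pushright(79): [79]
pushright(39): [79, 39]
pushright(30): [79, 39, 30]
pushleft(61): [61, 79, 39, 30]
pushright(82): [61, 79, 39, 30, 82]
popleft(): [79, 39, 30, 82]
pushleft(36): [36, 79, 39, 30, 82]
pushleft(2): [2, 36, 79, 39, 30, 82]
popright(): [2, 36, 79, 39, 30]

Answer: 2 36 79 39 30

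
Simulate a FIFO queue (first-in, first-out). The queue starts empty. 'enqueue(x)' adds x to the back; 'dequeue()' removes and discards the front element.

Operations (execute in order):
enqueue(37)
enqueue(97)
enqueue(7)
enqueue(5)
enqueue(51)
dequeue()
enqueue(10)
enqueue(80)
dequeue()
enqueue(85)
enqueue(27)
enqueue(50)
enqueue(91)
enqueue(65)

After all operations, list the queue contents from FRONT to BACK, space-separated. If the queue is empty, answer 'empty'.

enqueue(37): [37]
enqueue(97): [37, 97]
enqueue(7): [37, 97, 7]
enqueue(5): [37, 97, 7, 5]
enqueue(51): [37, 97, 7, 5, 51]
dequeue(): [97, 7, 5, 51]
enqueue(10): [97, 7, 5, 51, 10]
enqueue(80): [97, 7, 5, 51, 10, 80]
dequeue(): [7, 5, 51, 10, 80]
enqueue(85): [7, 5, 51, 10, 80, 85]
enqueue(27): [7, 5, 51, 10, 80, 85, 27]
enqueue(50): [7, 5, 51, 10, 80, 85, 27, 50]
enqueue(91): [7, 5, 51, 10, 80, 85, 27, 50, 91]
enqueue(65): [7, 5, 51, 10, 80, 85, 27, 50, 91, 65]

Answer: 7 5 51 10 80 85 27 50 91 65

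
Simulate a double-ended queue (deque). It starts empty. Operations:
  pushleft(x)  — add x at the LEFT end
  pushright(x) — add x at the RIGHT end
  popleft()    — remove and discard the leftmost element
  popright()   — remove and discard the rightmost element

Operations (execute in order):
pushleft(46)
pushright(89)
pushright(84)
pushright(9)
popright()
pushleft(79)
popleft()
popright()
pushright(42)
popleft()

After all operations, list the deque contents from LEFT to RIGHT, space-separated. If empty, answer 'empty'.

Answer: 89 42

Derivation:
pushleft(46): [46]
pushright(89): [46, 89]
pushright(84): [46, 89, 84]
pushright(9): [46, 89, 84, 9]
popright(): [46, 89, 84]
pushleft(79): [79, 46, 89, 84]
popleft(): [46, 89, 84]
popright(): [46, 89]
pushright(42): [46, 89, 42]
popleft(): [89, 42]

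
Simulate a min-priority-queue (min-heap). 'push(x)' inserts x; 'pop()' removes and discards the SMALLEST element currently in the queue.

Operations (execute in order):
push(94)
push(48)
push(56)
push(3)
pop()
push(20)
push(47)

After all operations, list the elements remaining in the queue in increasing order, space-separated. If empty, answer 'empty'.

push(94): heap contents = [94]
push(48): heap contents = [48, 94]
push(56): heap contents = [48, 56, 94]
push(3): heap contents = [3, 48, 56, 94]
pop() → 3: heap contents = [48, 56, 94]
push(20): heap contents = [20, 48, 56, 94]
push(47): heap contents = [20, 47, 48, 56, 94]

Answer: 20 47 48 56 94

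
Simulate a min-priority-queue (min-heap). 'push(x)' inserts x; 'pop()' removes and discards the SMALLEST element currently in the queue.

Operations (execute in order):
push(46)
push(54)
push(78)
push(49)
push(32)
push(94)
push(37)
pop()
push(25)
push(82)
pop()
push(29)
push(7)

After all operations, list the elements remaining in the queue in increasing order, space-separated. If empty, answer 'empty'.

Answer: 7 29 37 46 49 54 78 82 94

Derivation:
push(46): heap contents = [46]
push(54): heap contents = [46, 54]
push(78): heap contents = [46, 54, 78]
push(49): heap contents = [46, 49, 54, 78]
push(32): heap contents = [32, 46, 49, 54, 78]
push(94): heap contents = [32, 46, 49, 54, 78, 94]
push(37): heap contents = [32, 37, 46, 49, 54, 78, 94]
pop() → 32: heap contents = [37, 46, 49, 54, 78, 94]
push(25): heap contents = [25, 37, 46, 49, 54, 78, 94]
push(82): heap contents = [25, 37, 46, 49, 54, 78, 82, 94]
pop() → 25: heap contents = [37, 46, 49, 54, 78, 82, 94]
push(29): heap contents = [29, 37, 46, 49, 54, 78, 82, 94]
push(7): heap contents = [7, 29, 37, 46, 49, 54, 78, 82, 94]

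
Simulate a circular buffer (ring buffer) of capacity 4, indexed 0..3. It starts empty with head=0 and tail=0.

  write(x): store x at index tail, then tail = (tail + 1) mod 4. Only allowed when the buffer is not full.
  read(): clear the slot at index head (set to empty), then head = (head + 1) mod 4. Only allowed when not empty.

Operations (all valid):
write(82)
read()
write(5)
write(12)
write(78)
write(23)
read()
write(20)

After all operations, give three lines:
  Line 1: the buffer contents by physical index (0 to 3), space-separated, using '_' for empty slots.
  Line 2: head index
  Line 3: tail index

write(82): buf=[82 _ _ _], head=0, tail=1, size=1
read(): buf=[_ _ _ _], head=1, tail=1, size=0
write(5): buf=[_ 5 _ _], head=1, tail=2, size=1
write(12): buf=[_ 5 12 _], head=1, tail=3, size=2
write(78): buf=[_ 5 12 78], head=1, tail=0, size=3
write(23): buf=[23 5 12 78], head=1, tail=1, size=4
read(): buf=[23 _ 12 78], head=2, tail=1, size=3
write(20): buf=[23 20 12 78], head=2, tail=2, size=4

Answer: 23 20 12 78
2
2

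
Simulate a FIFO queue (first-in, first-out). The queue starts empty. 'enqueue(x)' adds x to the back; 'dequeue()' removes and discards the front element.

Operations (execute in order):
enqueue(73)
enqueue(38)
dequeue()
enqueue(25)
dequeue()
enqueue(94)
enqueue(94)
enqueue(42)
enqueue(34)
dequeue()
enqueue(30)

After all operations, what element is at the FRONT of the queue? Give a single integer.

enqueue(73): queue = [73]
enqueue(38): queue = [73, 38]
dequeue(): queue = [38]
enqueue(25): queue = [38, 25]
dequeue(): queue = [25]
enqueue(94): queue = [25, 94]
enqueue(94): queue = [25, 94, 94]
enqueue(42): queue = [25, 94, 94, 42]
enqueue(34): queue = [25, 94, 94, 42, 34]
dequeue(): queue = [94, 94, 42, 34]
enqueue(30): queue = [94, 94, 42, 34, 30]

Answer: 94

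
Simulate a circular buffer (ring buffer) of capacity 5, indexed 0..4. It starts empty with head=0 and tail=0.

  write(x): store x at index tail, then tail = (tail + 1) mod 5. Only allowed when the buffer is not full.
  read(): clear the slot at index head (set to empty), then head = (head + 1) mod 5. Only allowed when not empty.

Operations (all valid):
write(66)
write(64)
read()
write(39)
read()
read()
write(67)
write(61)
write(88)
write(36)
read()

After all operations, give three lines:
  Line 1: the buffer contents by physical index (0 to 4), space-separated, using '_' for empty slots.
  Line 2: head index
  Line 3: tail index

Answer: 88 36 _ _ 61
4
2

Derivation:
write(66): buf=[66 _ _ _ _], head=0, tail=1, size=1
write(64): buf=[66 64 _ _ _], head=0, tail=2, size=2
read(): buf=[_ 64 _ _ _], head=1, tail=2, size=1
write(39): buf=[_ 64 39 _ _], head=1, tail=3, size=2
read(): buf=[_ _ 39 _ _], head=2, tail=3, size=1
read(): buf=[_ _ _ _ _], head=3, tail=3, size=0
write(67): buf=[_ _ _ 67 _], head=3, tail=4, size=1
write(61): buf=[_ _ _ 67 61], head=3, tail=0, size=2
write(88): buf=[88 _ _ 67 61], head=3, tail=1, size=3
write(36): buf=[88 36 _ 67 61], head=3, tail=2, size=4
read(): buf=[88 36 _ _ 61], head=4, tail=2, size=3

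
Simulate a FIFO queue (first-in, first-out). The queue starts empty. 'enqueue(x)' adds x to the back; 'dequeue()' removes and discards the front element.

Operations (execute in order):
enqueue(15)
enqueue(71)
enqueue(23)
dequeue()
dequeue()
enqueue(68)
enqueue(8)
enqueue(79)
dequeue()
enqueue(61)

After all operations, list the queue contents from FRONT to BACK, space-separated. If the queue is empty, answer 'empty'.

Answer: 68 8 79 61

Derivation:
enqueue(15): [15]
enqueue(71): [15, 71]
enqueue(23): [15, 71, 23]
dequeue(): [71, 23]
dequeue(): [23]
enqueue(68): [23, 68]
enqueue(8): [23, 68, 8]
enqueue(79): [23, 68, 8, 79]
dequeue(): [68, 8, 79]
enqueue(61): [68, 8, 79, 61]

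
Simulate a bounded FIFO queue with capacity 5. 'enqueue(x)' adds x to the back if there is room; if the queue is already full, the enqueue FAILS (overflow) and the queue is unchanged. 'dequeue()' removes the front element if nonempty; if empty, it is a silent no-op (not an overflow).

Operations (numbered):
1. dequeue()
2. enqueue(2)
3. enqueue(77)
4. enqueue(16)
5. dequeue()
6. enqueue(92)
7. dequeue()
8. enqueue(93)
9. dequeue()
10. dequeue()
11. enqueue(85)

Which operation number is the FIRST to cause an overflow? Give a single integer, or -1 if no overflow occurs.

1. dequeue(): empty, no-op, size=0
2. enqueue(2): size=1
3. enqueue(77): size=2
4. enqueue(16): size=3
5. dequeue(): size=2
6. enqueue(92): size=3
7. dequeue(): size=2
8. enqueue(93): size=3
9. dequeue(): size=2
10. dequeue(): size=1
11. enqueue(85): size=2

Answer: -1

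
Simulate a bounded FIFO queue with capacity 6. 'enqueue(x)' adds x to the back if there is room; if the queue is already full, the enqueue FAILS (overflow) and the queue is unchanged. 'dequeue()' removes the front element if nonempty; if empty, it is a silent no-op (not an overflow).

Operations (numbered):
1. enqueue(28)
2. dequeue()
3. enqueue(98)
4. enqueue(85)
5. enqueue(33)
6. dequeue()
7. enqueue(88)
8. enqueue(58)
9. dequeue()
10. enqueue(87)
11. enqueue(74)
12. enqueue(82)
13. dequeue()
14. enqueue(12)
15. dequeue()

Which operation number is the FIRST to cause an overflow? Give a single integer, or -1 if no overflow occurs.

Answer: -1

Derivation:
1. enqueue(28): size=1
2. dequeue(): size=0
3. enqueue(98): size=1
4. enqueue(85): size=2
5. enqueue(33): size=3
6. dequeue(): size=2
7. enqueue(88): size=3
8. enqueue(58): size=4
9. dequeue(): size=3
10. enqueue(87): size=4
11. enqueue(74): size=5
12. enqueue(82): size=6
13. dequeue(): size=5
14. enqueue(12): size=6
15. dequeue(): size=5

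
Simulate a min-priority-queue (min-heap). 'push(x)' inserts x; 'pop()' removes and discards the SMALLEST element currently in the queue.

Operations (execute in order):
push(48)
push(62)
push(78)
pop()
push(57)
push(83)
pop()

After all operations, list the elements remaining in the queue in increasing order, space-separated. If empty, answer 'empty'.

Answer: 62 78 83

Derivation:
push(48): heap contents = [48]
push(62): heap contents = [48, 62]
push(78): heap contents = [48, 62, 78]
pop() → 48: heap contents = [62, 78]
push(57): heap contents = [57, 62, 78]
push(83): heap contents = [57, 62, 78, 83]
pop() → 57: heap contents = [62, 78, 83]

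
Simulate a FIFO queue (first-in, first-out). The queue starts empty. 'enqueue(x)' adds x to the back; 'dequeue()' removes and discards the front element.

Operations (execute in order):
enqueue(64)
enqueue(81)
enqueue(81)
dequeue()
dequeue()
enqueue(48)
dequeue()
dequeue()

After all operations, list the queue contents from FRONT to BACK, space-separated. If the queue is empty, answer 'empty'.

Answer: empty

Derivation:
enqueue(64): [64]
enqueue(81): [64, 81]
enqueue(81): [64, 81, 81]
dequeue(): [81, 81]
dequeue(): [81]
enqueue(48): [81, 48]
dequeue(): [48]
dequeue(): []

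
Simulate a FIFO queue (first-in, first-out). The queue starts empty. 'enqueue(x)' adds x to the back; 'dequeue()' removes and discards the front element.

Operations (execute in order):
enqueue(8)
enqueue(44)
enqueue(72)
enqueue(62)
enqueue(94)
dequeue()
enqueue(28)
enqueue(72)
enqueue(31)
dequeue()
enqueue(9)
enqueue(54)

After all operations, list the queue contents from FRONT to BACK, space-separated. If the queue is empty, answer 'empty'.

enqueue(8): [8]
enqueue(44): [8, 44]
enqueue(72): [8, 44, 72]
enqueue(62): [8, 44, 72, 62]
enqueue(94): [8, 44, 72, 62, 94]
dequeue(): [44, 72, 62, 94]
enqueue(28): [44, 72, 62, 94, 28]
enqueue(72): [44, 72, 62, 94, 28, 72]
enqueue(31): [44, 72, 62, 94, 28, 72, 31]
dequeue(): [72, 62, 94, 28, 72, 31]
enqueue(9): [72, 62, 94, 28, 72, 31, 9]
enqueue(54): [72, 62, 94, 28, 72, 31, 9, 54]

Answer: 72 62 94 28 72 31 9 54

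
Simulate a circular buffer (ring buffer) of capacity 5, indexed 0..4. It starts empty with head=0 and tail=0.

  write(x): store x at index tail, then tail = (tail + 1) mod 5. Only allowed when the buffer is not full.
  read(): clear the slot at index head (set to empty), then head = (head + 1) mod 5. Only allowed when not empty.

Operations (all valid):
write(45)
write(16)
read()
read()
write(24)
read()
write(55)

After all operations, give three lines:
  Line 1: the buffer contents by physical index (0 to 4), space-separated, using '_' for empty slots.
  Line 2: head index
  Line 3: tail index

Answer: _ _ _ 55 _
3
4

Derivation:
write(45): buf=[45 _ _ _ _], head=0, tail=1, size=1
write(16): buf=[45 16 _ _ _], head=0, tail=2, size=2
read(): buf=[_ 16 _ _ _], head=1, tail=2, size=1
read(): buf=[_ _ _ _ _], head=2, tail=2, size=0
write(24): buf=[_ _ 24 _ _], head=2, tail=3, size=1
read(): buf=[_ _ _ _ _], head=3, tail=3, size=0
write(55): buf=[_ _ _ 55 _], head=3, tail=4, size=1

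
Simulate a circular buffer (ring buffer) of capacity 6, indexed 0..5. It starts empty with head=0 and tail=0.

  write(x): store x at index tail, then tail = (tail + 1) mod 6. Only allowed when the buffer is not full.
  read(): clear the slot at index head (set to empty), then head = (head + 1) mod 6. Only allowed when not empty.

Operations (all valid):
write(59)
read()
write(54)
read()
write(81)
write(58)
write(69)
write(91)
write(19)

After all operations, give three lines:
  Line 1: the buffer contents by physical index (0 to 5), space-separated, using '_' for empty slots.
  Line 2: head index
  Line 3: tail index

Answer: 19 _ 81 58 69 91
2
1

Derivation:
write(59): buf=[59 _ _ _ _ _], head=0, tail=1, size=1
read(): buf=[_ _ _ _ _ _], head=1, tail=1, size=0
write(54): buf=[_ 54 _ _ _ _], head=1, tail=2, size=1
read(): buf=[_ _ _ _ _ _], head=2, tail=2, size=0
write(81): buf=[_ _ 81 _ _ _], head=2, tail=3, size=1
write(58): buf=[_ _ 81 58 _ _], head=2, tail=4, size=2
write(69): buf=[_ _ 81 58 69 _], head=2, tail=5, size=3
write(91): buf=[_ _ 81 58 69 91], head=2, tail=0, size=4
write(19): buf=[19 _ 81 58 69 91], head=2, tail=1, size=5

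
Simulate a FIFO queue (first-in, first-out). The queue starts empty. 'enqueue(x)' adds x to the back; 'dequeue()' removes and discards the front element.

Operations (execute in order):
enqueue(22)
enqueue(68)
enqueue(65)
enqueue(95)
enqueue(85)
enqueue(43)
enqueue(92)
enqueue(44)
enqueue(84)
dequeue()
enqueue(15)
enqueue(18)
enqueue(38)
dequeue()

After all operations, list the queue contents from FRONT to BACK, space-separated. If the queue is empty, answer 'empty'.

Answer: 65 95 85 43 92 44 84 15 18 38

Derivation:
enqueue(22): [22]
enqueue(68): [22, 68]
enqueue(65): [22, 68, 65]
enqueue(95): [22, 68, 65, 95]
enqueue(85): [22, 68, 65, 95, 85]
enqueue(43): [22, 68, 65, 95, 85, 43]
enqueue(92): [22, 68, 65, 95, 85, 43, 92]
enqueue(44): [22, 68, 65, 95, 85, 43, 92, 44]
enqueue(84): [22, 68, 65, 95, 85, 43, 92, 44, 84]
dequeue(): [68, 65, 95, 85, 43, 92, 44, 84]
enqueue(15): [68, 65, 95, 85, 43, 92, 44, 84, 15]
enqueue(18): [68, 65, 95, 85, 43, 92, 44, 84, 15, 18]
enqueue(38): [68, 65, 95, 85, 43, 92, 44, 84, 15, 18, 38]
dequeue(): [65, 95, 85, 43, 92, 44, 84, 15, 18, 38]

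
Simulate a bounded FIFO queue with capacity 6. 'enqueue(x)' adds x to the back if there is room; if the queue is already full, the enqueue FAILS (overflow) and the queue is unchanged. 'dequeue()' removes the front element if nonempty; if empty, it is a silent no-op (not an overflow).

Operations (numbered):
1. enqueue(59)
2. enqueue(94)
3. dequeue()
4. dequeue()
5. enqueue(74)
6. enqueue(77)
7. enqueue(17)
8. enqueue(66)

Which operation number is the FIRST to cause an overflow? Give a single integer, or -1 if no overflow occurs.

1. enqueue(59): size=1
2. enqueue(94): size=2
3. dequeue(): size=1
4. dequeue(): size=0
5. enqueue(74): size=1
6. enqueue(77): size=2
7. enqueue(17): size=3
8. enqueue(66): size=4

Answer: -1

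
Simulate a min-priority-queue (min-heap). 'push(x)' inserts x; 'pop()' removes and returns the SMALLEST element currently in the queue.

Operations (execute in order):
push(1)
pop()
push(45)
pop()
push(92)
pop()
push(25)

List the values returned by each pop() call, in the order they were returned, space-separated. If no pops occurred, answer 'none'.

Answer: 1 45 92

Derivation:
push(1): heap contents = [1]
pop() → 1: heap contents = []
push(45): heap contents = [45]
pop() → 45: heap contents = []
push(92): heap contents = [92]
pop() → 92: heap contents = []
push(25): heap contents = [25]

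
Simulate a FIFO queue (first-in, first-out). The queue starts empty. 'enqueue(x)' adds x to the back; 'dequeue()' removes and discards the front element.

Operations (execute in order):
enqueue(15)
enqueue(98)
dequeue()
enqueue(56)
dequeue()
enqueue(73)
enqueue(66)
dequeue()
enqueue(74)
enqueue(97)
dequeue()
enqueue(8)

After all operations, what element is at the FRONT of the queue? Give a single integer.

Answer: 66

Derivation:
enqueue(15): queue = [15]
enqueue(98): queue = [15, 98]
dequeue(): queue = [98]
enqueue(56): queue = [98, 56]
dequeue(): queue = [56]
enqueue(73): queue = [56, 73]
enqueue(66): queue = [56, 73, 66]
dequeue(): queue = [73, 66]
enqueue(74): queue = [73, 66, 74]
enqueue(97): queue = [73, 66, 74, 97]
dequeue(): queue = [66, 74, 97]
enqueue(8): queue = [66, 74, 97, 8]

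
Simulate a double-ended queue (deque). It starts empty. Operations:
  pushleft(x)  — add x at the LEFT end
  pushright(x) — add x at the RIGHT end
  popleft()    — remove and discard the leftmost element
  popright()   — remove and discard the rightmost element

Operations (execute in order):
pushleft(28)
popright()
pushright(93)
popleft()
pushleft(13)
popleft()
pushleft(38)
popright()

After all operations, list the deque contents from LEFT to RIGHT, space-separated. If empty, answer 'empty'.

Answer: empty

Derivation:
pushleft(28): [28]
popright(): []
pushright(93): [93]
popleft(): []
pushleft(13): [13]
popleft(): []
pushleft(38): [38]
popright(): []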